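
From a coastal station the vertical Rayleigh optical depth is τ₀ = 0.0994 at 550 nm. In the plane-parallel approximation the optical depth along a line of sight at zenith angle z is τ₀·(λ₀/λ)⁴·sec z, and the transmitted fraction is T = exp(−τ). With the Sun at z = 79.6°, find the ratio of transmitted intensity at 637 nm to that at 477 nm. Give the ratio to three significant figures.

1.95

Airmass: sec 79.6° = 5.5396.
τ(637 nm) = 0.0994 × (550/637)⁴ × 5.5396 = 0.0994 × 0.5558 × 5.5396 = 0.3060.
τ(477 nm) = 0.0994 × (550/477)⁴ × 5.5396 = 0.0994 × 1.7676 × 5.5396 = 0.9733.
T(637)/T(477) = exp(τ_B − τ_A) = exp(0.6673) = 1.9489.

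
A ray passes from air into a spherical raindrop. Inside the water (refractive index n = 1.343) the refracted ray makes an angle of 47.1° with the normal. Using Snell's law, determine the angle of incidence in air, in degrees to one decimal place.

Snell: sin θ_i = n · sin θ_r = 1.343 × sin 47.1° = 1.343 × 0.7325 = 0.9838.
θ_i = arcsin(0.9838) = 79.67°.

79.7°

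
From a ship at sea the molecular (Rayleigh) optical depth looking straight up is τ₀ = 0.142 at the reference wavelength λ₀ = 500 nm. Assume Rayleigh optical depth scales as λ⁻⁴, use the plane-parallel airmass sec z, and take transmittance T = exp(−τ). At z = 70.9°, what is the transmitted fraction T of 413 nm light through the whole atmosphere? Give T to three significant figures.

0.394

sec 70.9° = 3.0561.
τ = 0.142 × (500/413)⁴ × 3.0561 = 0.142 × 2.1482 × 3.0561 = 0.9322.
T = exp(−0.9322) = 0.3937.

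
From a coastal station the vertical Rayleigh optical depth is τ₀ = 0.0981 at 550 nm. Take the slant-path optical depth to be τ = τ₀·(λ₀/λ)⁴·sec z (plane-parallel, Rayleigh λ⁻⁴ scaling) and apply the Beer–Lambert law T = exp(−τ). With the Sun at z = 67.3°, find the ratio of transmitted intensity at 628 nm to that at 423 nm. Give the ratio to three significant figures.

1.78

Airmass: sec 67.3° = 2.5913.
τ(628 nm) = 0.0981 × (550/628)⁴ × 2.5913 = 0.0981 × 0.5883 × 2.5913 = 0.1496.
τ(423 nm) = 0.0981 × (550/423)⁴ × 2.5913 = 0.0981 × 2.8582 × 2.5913 = 0.7266.
T(628)/T(423) = exp(τ_B − τ_A) = exp(0.5770) = 1.7807.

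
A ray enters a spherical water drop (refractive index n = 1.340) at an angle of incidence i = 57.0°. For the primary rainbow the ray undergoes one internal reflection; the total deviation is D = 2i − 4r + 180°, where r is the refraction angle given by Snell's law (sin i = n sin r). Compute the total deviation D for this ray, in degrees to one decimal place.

139.0°

sin r = sin 57.0° / 1.340 = 0.8387/1.340 = 0.6259; r = 38.75°.
D = 2·57.0° − 4·38.75° + 180° = 114.00° − 154.99° + 180° = 139.01°.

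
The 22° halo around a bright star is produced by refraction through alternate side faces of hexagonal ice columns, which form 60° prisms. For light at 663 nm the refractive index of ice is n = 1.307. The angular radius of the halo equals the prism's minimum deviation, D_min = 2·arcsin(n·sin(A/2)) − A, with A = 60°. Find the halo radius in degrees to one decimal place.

n·sin(A/2) = 1.307 × sin 30° = 1.307 × 0.5000 = 0.6535.
D_min = 2·arcsin(0.6535) − 60° = 2 × 40.806° − 60° = 21.612°.

21.6°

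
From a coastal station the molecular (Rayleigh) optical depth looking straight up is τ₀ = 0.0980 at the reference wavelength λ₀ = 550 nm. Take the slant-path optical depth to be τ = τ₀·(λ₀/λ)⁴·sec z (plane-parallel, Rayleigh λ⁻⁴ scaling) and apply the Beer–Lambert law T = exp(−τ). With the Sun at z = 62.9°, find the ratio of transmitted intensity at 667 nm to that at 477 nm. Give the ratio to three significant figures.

Airmass: sec 62.9° = 2.1952.
τ(667 nm) = 0.0980 × (550/667)⁴ × 2.1952 = 0.0980 × 0.4623 × 2.1952 = 0.0995.
τ(477 nm) = 0.0980 × (550/477)⁴ × 2.1952 = 0.0980 × 1.7676 × 2.1952 = 0.3803.
T(667)/T(477) = exp(τ_B − τ_A) = exp(0.2808) = 1.3242.

1.32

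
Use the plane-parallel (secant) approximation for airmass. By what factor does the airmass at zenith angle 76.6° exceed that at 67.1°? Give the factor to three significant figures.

1.68

X(76.6°)/X(67.1°) = sec 76.6° / sec 67.1° = cos 67.1° / cos 76.6° = 0.3891/0.2317 = 1.6791.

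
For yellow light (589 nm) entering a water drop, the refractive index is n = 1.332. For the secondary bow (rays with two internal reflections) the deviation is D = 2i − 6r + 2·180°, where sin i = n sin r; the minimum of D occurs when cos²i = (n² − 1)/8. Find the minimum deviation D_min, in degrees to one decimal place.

230.6°

cos²i = (1.77422 − 1)/8 = 0.09678; i = arccos(0.31109) = 71.875°.
sin r = sin 71.875°/1.332 = 0.71350; r = 45.520°.
D_min = 2·71.875° − 6·45.520° + 360° = 230.628°.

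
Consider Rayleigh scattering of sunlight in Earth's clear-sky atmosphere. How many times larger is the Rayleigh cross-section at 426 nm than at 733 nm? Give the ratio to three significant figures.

Rayleigh scattering ∝ λ⁻⁴, so the ratio of coefficients is the inverse fourth power of the wavelength ratio.
σ(426)/σ(733) = (733/426)⁴ = (1.7207)⁴ = 8.766.

8.77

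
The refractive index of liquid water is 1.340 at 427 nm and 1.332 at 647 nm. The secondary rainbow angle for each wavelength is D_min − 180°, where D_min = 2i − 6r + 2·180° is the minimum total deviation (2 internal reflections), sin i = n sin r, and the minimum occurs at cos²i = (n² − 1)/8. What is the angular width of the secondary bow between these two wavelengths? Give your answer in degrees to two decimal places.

At 427 nm (n = 1.340): cos²i = 0.09945 → i = 71.618°, r = 45.088°, D_min = 232.709°, rainbow angle = 52.709°.
At 647 nm (n = 1.332): cos²i = 0.09678 → i = 71.875°, r = 45.520°, D_min = 230.628°, rainbow angle = 50.628°.
Angular width = |52.709° − 50.628°| = 2.080°.

2.08°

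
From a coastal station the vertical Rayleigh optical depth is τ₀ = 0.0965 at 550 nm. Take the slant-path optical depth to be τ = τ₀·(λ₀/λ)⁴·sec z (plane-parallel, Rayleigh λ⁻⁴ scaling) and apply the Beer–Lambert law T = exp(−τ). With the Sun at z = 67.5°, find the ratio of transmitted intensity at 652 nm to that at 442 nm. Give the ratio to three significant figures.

1.61

Airmass: sec 67.5° = 2.6131.
τ(652 nm) = 0.0965 × (550/652)⁴ × 2.6131 = 0.0965 × 0.5064 × 2.6131 = 0.1277.
τ(442 nm) = 0.0965 × (550/442)⁴ × 2.6131 = 0.0965 × 2.3975 × 2.6131 = 0.6046.
T(652)/T(442) = exp(τ_B − τ_A) = exp(0.4769) = 1.6111.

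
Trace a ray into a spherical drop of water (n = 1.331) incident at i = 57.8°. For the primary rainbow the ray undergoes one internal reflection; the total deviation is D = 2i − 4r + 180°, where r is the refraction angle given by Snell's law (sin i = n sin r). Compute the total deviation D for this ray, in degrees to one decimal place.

137.7°

sin r = sin 57.8° / 1.331 = 0.8462/1.331 = 0.6358; r = 39.48°.
D = 2·57.8° − 4·39.48° + 180° = 115.60° − 157.90° + 180° = 137.70°.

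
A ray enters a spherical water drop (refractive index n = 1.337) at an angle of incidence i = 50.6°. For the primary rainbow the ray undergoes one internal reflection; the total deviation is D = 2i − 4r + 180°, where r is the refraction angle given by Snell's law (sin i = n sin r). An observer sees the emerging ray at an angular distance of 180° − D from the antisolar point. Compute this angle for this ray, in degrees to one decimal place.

40.0°

sin r = sin 50.6° / 1.337 = 0.7727/1.337 = 0.5780; r = 35.31°.
D = 2·50.6° − 4·35.31° + 180° = 101.20° − 141.23° + 180° = 139.97°.
Angle from antisolar point = 180° − D = 40.03°.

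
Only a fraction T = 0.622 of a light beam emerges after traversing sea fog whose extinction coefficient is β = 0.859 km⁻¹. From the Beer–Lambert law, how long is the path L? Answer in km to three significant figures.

0.553 km

Beer–Lambert: T = exp(−βL) ⇒ L = −ln(T)/β = −ln(0.622)/0.859 = 0.4748/0.859 = 0.5528 km.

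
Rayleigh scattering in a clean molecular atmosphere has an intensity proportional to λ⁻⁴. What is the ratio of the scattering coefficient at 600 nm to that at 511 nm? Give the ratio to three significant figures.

0.526

Rayleigh scattering ∝ λ⁻⁴, so the ratio of coefficients is the inverse fourth power of the wavelength ratio.
σ(600)/σ(511) = (511/600)⁴ = (0.8517)⁴ = 0.5261.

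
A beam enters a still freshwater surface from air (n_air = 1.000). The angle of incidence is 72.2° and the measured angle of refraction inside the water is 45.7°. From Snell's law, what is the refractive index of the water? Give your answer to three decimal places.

1.330

n = sin θ_i / sin θ_r = sin 72.2° / sin 45.7° = 0.9521 / 0.7157 = 1.3304.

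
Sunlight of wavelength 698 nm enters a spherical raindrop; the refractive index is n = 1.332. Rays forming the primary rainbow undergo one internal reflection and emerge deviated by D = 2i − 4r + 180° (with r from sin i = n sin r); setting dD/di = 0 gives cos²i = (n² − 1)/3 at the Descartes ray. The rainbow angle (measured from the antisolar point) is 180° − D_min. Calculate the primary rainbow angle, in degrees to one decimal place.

42.2°

cos²i = (1.77422 − 1)/3 = 0.25807; i = arccos(0.50801) = 59.469°.
sin r = sin 59.469°/1.332 = 0.64666; r = 40.290°.
D_min = 2·59.469° − 4·40.290° + 180° = 137.776°.
Rainbow angle = 180° − D_min = 42.224°.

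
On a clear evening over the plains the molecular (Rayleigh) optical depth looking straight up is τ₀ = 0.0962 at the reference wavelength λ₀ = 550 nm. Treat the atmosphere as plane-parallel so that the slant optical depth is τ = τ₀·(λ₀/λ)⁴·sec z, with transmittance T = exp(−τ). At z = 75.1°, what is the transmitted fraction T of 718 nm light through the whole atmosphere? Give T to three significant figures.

0.879

sec 75.1° = 3.8890.
τ = 0.0962 × (550/718)⁴ × 3.8890 = 0.0962 × 0.3443 × 3.8890 = 0.1288.
T = exp(−0.1288) = 0.8791.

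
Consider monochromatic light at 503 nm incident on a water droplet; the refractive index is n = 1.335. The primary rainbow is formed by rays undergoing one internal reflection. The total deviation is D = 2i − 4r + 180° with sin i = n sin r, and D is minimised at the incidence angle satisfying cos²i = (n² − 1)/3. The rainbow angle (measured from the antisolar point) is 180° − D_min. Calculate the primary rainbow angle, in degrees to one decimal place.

41.8°

cos²i = (1.78222 − 1)/3 = 0.26074; i = arccos(0.51063) = 59.294°.
sin r = sin 59.294°/1.335 = 0.64405; r = 40.094°.
D_min = 2·59.294° − 4·40.094° + 180° = 138.212°.
Rainbow angle = 180° − D_min = 41.788°.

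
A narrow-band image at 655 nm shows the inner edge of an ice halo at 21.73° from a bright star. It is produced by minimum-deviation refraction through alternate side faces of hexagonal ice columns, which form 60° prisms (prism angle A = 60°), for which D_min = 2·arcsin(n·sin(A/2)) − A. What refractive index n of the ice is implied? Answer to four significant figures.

Rearranging: n = sin((D_min + A)/2) / sin(A/2).
(D_min + A)/2 = (21.73° + 60°)/2 = 40.865°.
n = sin 40.865° / sin 30° = 0.6543 / 0.5000 = 1.3086.

1.309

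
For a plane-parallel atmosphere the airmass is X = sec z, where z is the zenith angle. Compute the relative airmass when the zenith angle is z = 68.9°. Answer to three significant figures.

X = sec z = 1/cos 68.9° = 1/0.3600 = 2.7778.

2.78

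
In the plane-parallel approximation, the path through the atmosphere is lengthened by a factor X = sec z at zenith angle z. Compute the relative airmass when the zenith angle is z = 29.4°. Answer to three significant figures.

1.15

X = sec z = 1/cos 29.4° = 1/0.8712 = 1.1478.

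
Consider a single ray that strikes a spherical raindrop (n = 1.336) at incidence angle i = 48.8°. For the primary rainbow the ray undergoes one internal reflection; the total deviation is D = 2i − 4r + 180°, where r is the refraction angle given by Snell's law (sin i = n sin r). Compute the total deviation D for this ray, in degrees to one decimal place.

sin r = sin 48.8° / 1.336 = 0.7524/1.336 = 0.5632; r = 34.28°.
D = 2·48.8° − 4·34.28° + 180° = 97.60° − 137.11° + 180° = 140.49°.

140.5°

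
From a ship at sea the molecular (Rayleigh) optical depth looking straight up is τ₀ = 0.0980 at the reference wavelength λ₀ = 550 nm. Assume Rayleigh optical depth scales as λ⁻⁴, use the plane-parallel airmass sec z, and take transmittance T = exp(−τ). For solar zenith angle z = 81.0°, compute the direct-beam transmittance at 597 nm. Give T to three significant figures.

0.637

sec 81.0° = 6.3925.
τ = 0.0980 × (550/597)⁴ × 6.3925 = 0.0980 × 0.7204 × 6.3925 = 0.4513.
T = exp(−0.4513) = 0.6368.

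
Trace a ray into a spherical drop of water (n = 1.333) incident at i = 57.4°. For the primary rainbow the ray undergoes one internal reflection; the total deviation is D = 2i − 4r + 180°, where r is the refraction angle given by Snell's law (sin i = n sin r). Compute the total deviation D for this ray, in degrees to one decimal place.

138.0°

sin r = sin 57.4° / 1.333 = 0.8425/1.333 = 0.6320; r = 39.20°.
D = 2·57.4° − 4·39.20° + 180° = 114.80° − 156.79° + 180° = 138.01°.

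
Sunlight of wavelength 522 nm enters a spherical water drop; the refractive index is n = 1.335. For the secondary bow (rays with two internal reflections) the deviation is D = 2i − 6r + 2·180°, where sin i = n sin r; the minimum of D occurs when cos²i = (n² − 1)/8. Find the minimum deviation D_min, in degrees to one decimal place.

231.4°

cos²i = (1.78222 − 1)/8 = 0.09778; i = arccos(0.31269) = 71.778°.
sin r = sin 71.778°/1.335 = 0.71150; r = 45.357°.
D_min = 2·71.778° − 6·45.357° + 360° = 231.414°.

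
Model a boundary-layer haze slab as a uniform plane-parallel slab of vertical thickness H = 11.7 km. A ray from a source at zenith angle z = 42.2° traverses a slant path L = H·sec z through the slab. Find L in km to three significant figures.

15.8 km

sec z = 1/cos 42.2° = 1.3499.
L = 11.7 × 1.3499 = 15.794 km.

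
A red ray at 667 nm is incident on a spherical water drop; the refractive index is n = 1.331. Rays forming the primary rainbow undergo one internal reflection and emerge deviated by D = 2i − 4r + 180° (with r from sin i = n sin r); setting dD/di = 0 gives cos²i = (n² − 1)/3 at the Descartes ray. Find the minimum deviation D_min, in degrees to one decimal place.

137.6°

cos²i = (1.77156 − 1)/3 = 0.25719; i = arccos(0.50714) = 59.527°.
sin r = sin 59.527°/1.331 = 0.64753; r = 40.356°.
D_min = 2·59.527° − 4·40.356° + 180° = 137.630°.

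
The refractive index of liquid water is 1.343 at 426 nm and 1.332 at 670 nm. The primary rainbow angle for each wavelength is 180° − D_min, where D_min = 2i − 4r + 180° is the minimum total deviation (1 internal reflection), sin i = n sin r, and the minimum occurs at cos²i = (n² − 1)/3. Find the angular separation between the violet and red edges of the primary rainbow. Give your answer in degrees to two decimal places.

1.58°

At 426 nm (n = 1.343): cos²i = 0.26788 → i = 58.830°, r = 39.577°, D_min = 139.354°, rainbow angle = 40.646°.
At 670 nm (n = 1.332): cos²i = 0.25807 → i = 59.469°, r = 40.290°, D_min = 137.776°, rainbow angle = 42.224°.
Angular width = |40.646° − 42.224°| = 1.578°.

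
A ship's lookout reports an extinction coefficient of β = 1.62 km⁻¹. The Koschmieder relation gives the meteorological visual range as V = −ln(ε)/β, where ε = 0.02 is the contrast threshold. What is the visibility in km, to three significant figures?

2.41 km

V = −ln(0.02) / 1.62 = 3.912 / 1.62 = 2.4148 km.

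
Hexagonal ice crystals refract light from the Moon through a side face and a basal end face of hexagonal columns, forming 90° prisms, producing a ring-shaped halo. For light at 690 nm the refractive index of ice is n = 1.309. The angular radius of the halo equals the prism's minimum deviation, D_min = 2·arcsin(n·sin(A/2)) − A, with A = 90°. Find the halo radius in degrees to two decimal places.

n·sin(A/2) = 1.309 × sin 45° = 1.309 × 0.7071 = 0.9256.
D_min = 2·arcsin(0.9256) − 90° = 2 × 67.759° − 90° = 45.519°.

45.52°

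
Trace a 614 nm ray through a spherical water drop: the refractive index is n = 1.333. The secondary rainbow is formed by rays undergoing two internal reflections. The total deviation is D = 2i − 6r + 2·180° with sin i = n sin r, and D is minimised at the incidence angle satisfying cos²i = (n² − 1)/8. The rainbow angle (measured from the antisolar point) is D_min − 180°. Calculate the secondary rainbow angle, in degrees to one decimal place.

50.9°

cos²i = (1.77689 − 1)/8 = 0.09711; i = arccos(0.31163) = 71.843°.
sin r = sin 71.843°/1.333 = 0.71283; r = 45.466°.
D_min = 2·71.843° − 6·45.466° + 360° = 230.891°.
Rainbow angle = D_min − 180° = 50.891°.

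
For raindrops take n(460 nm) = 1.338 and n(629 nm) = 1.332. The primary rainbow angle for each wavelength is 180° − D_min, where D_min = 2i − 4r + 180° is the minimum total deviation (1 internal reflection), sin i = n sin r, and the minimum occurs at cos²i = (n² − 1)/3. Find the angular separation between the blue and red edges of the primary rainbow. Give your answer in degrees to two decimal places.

At 460 nm (n = 1.338): cos²i = 0.26341 → i = 59.120°, r = 39.899°, D_min = 138.643°, rainbow angle = 41.357°.
At 629 nm (n = 1.332): cos²i = 0.25807 → i = 59.469°, r = 40.290°, D_min = 137.776°, rainbow angle = 42.224°.
Angular width = |41.357° − 42.224°| = 0.867°.

0.87°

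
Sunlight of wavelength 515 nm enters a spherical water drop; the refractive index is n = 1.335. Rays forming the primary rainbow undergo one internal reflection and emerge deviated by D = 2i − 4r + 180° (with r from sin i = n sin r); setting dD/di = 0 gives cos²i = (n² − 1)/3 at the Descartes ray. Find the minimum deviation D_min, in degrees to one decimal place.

138.2°

cos²i = (1.78222 − 1)/3 = 0.26074; i = arccos(0.51063) = 59.294°.
sin r = sin 59.294°/1.335 = 0.64405; r = 40.094°.
D_min = 2·59.294° − 4·40.094° + 180° = 138.212°.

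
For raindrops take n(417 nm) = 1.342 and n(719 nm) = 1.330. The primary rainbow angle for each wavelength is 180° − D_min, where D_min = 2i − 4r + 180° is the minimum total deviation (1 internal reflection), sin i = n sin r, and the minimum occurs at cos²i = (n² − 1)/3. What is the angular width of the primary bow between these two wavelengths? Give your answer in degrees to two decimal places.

At 417 nm (n = 1.342): cos²i = 0.26699 → i = 58.888°, r = 39.641°, D_min = 139.213°, rainbow angle = 40.787°.
At 719 nm (n = 1.330): cos²i = 0.25630 → i = 59.585°, r = 40.422°, D_min = 137.484°, rainbow angle = 42.516°.
Angular width = |40.787° − 42.516°| = 1.729°.

1.73°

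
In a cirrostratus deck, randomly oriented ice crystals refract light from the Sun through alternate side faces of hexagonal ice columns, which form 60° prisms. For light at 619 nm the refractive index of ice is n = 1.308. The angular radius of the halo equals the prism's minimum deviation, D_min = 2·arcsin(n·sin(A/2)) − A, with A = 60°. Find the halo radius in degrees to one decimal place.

n·sin(A/2) = 1.308 × sin 30° = 1.308 × 0.5000 = 0.6540.
D_min = 2·arcsin(0.6540) − 60° = 2 × 40.844° − 60° = 21.688°.

21.7°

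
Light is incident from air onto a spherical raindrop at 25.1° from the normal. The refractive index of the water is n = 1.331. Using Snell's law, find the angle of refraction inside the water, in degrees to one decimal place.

Snell: sin θ_r = sin θ_i / n = sin 25.1° / 1.331 = 0.4242 / 1.331 = 0.3187.
θ_r = arcsin(0.3187) = 18.58°.

18.6°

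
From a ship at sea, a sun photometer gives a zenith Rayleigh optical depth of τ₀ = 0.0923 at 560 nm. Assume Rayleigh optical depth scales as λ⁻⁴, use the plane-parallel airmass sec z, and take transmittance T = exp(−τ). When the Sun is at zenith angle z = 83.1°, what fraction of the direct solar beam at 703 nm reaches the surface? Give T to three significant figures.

sec 83.1° = 8.3238.
τ = 0.0923 × (560/703)⁴ × 8.3238 = 0.0923 × 0.4027 × 8.3238 = 0.3094.
T = exp(−0.3094) = 0.7339.

0.734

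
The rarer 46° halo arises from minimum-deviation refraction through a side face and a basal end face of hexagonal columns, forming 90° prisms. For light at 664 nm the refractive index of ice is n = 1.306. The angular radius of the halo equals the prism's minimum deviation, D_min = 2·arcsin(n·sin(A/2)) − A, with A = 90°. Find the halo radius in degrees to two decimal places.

n·sin(A/2) = 1.306 × sin 45° = 1.306 × 0.7071 = 0.9235.
D_min = 2·arcsin(0.9235) − 90° = 2 × 67.440° − 90° = 44.881°.

44.88°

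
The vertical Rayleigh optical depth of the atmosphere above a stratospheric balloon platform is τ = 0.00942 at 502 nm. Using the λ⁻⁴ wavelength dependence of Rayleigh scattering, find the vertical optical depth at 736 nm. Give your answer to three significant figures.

0.00204

τ(736 nm) = τ(502 nm) × (502/736)⁴ = 0.00942 × (0.6821)⁴ = 0.00942 × 0.2164 = 0.0020.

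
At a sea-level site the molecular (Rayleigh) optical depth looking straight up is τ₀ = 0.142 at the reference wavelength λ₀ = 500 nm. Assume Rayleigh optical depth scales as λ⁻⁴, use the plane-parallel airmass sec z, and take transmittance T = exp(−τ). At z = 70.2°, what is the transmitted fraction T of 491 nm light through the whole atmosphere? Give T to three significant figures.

sec 70.2° = 2.9521.
τ = 0.142 × (500/491)⁴ × 2.9521 = 0.142 × 1.0754 × 2.9521 = 0.4508.
T = exp(−0.4508) = 0.6371.

0.637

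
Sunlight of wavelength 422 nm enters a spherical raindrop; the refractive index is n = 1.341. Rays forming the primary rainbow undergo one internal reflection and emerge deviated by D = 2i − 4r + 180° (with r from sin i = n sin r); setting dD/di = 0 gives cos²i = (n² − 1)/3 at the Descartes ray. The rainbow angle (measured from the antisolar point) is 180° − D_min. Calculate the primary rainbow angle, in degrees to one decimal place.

cos²i = (1.79828 − 1)/3 = 0.26609; i = arccos(0.51584) = 58.946°.
sin r = sin 58.946°/1.341 = 0.63884; r = 39.705°.
D_min = 2·58.946° − 4·39.705° + 180° = 139.071°.
Rainbow angle = 180° − D_min = 40.929°.

40.9°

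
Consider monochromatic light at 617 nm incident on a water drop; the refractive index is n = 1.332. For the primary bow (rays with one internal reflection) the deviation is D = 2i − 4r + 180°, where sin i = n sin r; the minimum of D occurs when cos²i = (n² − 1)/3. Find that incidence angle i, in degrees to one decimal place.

cos²i = (1.332² − 1)/3 = (1.77422 − 1)/3 = 0.25807.
cos i = 0.50801, so i = 59.469°.

59.5°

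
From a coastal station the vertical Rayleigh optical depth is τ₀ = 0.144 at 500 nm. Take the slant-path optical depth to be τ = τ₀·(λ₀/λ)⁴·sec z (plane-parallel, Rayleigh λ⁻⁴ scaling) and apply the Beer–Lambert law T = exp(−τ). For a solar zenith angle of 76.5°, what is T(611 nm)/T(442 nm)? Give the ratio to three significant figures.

2.08

Airmass: sec 76.5° = 4.2837.
τ(611 nm) = 0.144 × (500/611)⁴ × 4.2837 = 0.144 × 0.4485 × 4.2837 = 0.2766.
τ(442 nm) = 0.144 × (500/442)⁴ × 4.2837 = 0.144 × 1.6375 × 4.2837 = 1.0101.
T(611)/T(442) = exp(τ_B − τ_A) = exp(0.7335) = 2.0823.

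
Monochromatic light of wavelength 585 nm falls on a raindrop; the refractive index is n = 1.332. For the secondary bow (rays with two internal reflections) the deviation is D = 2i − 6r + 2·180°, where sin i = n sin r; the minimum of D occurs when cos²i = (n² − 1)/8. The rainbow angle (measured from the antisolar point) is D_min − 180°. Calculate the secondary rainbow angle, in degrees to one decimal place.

cos²i = (1.77422 − 1)/8 = 0.09678; i = arccos(0.31109) = 71.875°.
sin r = sin 71.875°/1.332 = 0.71350; r = 45.520°.
D_min = 2·71.875° − 6·45.520° + 360° = 230.628°.
Rainbow angle = D_min − 180° = 50.628°.

50.6°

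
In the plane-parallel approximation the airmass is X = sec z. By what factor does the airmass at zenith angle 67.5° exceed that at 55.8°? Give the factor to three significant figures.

1.47

X(67.5°)/X(55.8°) = sec 67.5° / sec 55.8° = cos 55.8° / cos 67.5° = 0.5621/0.3827 = 1.4688.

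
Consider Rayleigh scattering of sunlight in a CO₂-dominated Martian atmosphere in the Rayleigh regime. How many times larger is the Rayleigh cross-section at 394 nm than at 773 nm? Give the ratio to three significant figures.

Rayleigh scattering ∝ λ⁻⁴, so the ratio of coefficients is the inverse fourth power of the wavelength ratio.
σ(394)/σ(773) = (773/394)⁴ = (1.9619)⁴ = 14.82.

14.8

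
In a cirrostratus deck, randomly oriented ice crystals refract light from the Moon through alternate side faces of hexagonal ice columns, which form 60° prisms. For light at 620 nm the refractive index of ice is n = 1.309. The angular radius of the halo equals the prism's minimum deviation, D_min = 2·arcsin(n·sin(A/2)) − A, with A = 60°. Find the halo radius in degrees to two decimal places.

21.76°

n·sin(A/2) = 1.309 × sin 30° = 1.309 × 0.5000 = 0.6545.
D_min = 2·arcsin(0.6545) − 60° = 2 × 40.882° − 60° = 21.763°.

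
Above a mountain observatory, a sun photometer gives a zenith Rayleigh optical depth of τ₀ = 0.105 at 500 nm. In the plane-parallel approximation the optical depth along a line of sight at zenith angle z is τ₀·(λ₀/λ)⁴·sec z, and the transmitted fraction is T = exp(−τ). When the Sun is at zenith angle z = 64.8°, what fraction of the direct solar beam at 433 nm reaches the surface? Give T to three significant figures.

sec 64.8° = 2.3486.
τ = 0.105 × (500/433)⁴ × 2.3486 = 0.105 × 1.7780 × 2.3486 = 0.4385.
T = exp(−0.4385) = 0.6450.

0.645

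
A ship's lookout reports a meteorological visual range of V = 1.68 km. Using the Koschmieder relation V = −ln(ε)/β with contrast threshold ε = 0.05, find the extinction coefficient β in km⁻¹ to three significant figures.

1.78 km⁻¹

β = −ln(0.05) / V = 2.996 / 1.68 = 1.7832 km⁻¹.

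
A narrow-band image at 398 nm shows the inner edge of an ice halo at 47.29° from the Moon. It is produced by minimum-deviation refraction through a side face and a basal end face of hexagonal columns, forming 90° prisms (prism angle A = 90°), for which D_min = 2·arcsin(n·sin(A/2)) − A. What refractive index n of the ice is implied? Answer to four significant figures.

1.317

Rearranging: n = sin((D_min + A)/2) / sin(A/2).
(D_min + A)/2 = (47.29° + 90°)/2 = 68.645°.
n = sin 68.645° / sin 45° = 0.9313 / 0.7071 = 1.3171.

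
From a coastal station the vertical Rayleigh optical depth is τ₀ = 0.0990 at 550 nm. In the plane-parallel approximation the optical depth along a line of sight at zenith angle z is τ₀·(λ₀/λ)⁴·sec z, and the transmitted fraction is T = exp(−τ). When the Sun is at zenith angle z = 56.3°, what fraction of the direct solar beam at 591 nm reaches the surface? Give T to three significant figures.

sec 56.3° = 1.8023.
τ = 0.0990 × (550/591)⁴ × 1.8023 = 0.0990 × 0.7501 × 1.8023 = 0.1338.
T = exp(−0.1338) = 0.8747.

0.875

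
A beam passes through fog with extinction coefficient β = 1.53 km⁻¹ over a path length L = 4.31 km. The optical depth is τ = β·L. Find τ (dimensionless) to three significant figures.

τ = β·L = 1.53 × 4.31 = 6.5943.

6.59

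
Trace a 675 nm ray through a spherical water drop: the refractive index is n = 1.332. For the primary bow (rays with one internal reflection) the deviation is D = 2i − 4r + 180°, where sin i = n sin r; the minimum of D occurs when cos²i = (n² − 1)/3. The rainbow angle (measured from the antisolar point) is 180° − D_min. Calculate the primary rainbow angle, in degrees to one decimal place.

cos²i = (1.77422 − 1)/3 = 0.25807; i = arccos(0.50801) = 59.469°.
sin r = sin 59.469°/1.332 = 0.64666; r = 40.290°.
D_min = 2·59.469° − 4·40.290° + 180° = 137.776°.
Rainbow angle = 180° − D_min = 42.224°.

42.2°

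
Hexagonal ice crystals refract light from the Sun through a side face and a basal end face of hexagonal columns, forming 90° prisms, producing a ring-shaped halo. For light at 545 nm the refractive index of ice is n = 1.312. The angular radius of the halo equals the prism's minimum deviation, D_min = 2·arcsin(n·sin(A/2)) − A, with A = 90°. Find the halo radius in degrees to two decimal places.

n·sin(A/2) = 1.312 × sin 45° = 1.312 × 0.7071 = 0.9277.
D_min = 2·arcsin(0.9277) − 90° = 2 × 68.083° − 90° = 46.166°.

46.17°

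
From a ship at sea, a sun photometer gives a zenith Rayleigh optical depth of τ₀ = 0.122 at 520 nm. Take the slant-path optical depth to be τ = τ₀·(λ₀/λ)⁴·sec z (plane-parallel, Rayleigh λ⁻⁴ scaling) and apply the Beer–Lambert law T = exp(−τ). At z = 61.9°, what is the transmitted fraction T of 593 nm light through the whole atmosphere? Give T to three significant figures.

sec 61.9° = 2.1231.
τ = 0.122 × (520/593)⁴ × 2.1231 = 0.122 × 0.5913 × 2.1231 = 0.1532.
T = exp(−0.1532) = 0.8580.

0.858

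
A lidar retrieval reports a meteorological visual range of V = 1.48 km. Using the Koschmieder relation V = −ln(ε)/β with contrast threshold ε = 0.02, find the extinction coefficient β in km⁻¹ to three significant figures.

β = −ln(0.02) / V = 3.912 / 1.48 = 2.6433 km⁻¹.

2.64 km⁻¹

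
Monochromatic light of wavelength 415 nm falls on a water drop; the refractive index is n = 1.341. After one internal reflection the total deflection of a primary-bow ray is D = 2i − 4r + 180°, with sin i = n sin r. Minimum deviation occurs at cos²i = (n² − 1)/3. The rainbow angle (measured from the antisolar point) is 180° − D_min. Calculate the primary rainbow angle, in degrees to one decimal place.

cos²i = (1.79828 − 1)/3 = 0.26609; i = arccos(0.51584) = 58.946°.
sin r = sin 58.946°/1.341 = 0.63884; r = 39.705°.
D_min = 2·58.946° − 4·39.705° + 180° = 139.071°.
Rainbow angle = 180° − D_min = 40.929°.

40.9°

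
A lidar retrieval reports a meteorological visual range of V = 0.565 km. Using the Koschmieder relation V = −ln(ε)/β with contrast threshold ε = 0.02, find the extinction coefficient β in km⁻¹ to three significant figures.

β = −ln(0.02) / V = 3.912 / 0.565 = 6.9239 km⁻¹.

6.92 km⁻¹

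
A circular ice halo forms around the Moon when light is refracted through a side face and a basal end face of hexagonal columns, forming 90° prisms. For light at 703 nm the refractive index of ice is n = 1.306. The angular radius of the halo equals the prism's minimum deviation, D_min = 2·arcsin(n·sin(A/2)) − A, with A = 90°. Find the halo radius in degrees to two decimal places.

n·sin(A/2) = 1.306 × sin 45° = 1.306 × 0.7071 = 0.9235.
D_min = 2·arcsin(0.9235) − 90° = 2 × 67.440° − 90° = 44.881°.

44.88°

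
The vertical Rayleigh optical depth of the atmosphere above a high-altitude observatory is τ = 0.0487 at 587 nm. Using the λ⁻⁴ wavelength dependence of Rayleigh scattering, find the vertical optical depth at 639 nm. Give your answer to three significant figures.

τ(639 nm) = τ(587 nm) × (587/639)⁴ = 0.0487 × (0.9186)⁴ = 0.0487 × 0.7121 = 0.0347.

0.0347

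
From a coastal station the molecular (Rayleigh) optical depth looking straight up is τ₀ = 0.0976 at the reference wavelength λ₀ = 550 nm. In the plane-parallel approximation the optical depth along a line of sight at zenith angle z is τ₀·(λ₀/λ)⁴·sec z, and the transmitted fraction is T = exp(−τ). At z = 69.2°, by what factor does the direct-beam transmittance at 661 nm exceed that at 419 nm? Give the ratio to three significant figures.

1.98

Airmass: sec 69.2° = 2.8161.
τ(661 nm) = 0.0976 × (550/661)⁴ × 2.8161 = 0.0976 × 0.4793 × 2.8161 = 0.1317.
τ(419 nm) = 0.0976 × (550/419)⁴ × 2.8161 = 0.0976 × 2.9689 × 2.8161 = 0.8160.
T(661)/T(419) = exp(τ_B − τ_A) = exp(0.6842) = 1.9823.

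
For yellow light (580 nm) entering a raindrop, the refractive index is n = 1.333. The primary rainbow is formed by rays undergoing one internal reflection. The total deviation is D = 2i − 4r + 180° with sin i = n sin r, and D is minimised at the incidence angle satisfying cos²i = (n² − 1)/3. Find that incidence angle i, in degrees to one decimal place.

59.4°

cos²i = (1.333² − 1)/3 = (1.77689 − 1)/3 = 0.25896.
cos i = 0.50888, so i = 59.410°.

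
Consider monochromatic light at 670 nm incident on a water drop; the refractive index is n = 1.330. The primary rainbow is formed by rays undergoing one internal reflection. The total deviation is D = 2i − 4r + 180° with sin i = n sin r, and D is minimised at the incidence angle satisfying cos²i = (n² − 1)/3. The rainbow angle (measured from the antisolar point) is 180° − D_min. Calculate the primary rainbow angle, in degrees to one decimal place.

42.5°

cos²i = (1.76890 − 1)/3 = 0.25630; i = arccos(0.50626) = 59.585°.
sin r = sin 59.585°/1.330 = 0.64841; r = 40.422°.
D_min = 2·59.585° − 4·40.422° + 180° = 137.484°.
Rainbow angle = 180° − D_min = 42.516°.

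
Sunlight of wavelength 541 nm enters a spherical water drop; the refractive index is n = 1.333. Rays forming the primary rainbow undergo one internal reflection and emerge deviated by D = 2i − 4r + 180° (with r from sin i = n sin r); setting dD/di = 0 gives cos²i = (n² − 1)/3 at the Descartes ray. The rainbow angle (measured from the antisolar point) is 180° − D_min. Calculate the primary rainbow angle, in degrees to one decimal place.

42.1°

cos²i = (1.77689 − 1)/3 = 0.25896; i = arccos(0.50888) = 59.410°.
sin r = sin 59.410°/1.333 = 0.64579; r = 40.225°.
D_min = 2·59.410° − 4·40.225° + 180° = 137.922°.
Rainbow angle = 180° − D_min = 42.078°.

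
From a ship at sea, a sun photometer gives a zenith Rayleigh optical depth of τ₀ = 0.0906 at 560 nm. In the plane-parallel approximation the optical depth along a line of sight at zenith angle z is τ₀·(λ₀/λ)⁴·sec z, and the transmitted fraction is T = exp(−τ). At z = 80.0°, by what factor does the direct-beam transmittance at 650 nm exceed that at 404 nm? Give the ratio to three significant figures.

Airmass: sec 80.0° = 5.7588.
τ(650 nm) = 0.0906 × (560/650)⁴ × 5.7588 = 0.0906 × 0.5509 × 5.7588 = 0.2874.
τ(404 nm) = 0.0906 × (560/404)⁴ × 5.7588 = 0.0906 × 3.6917 × 5.7588 = 1.9261.
T(650)/T(404) = exp(τ_B − τ_A) = exp(1.6387) = 5.1484.

5.15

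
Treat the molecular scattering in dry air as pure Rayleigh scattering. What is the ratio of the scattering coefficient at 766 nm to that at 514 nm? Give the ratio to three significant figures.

Rayleigh scattering ∝ λ⁻⁴, so the ratio of coefficients is the inverse fourth power of the wavelength ratio.
σ(766)/σ(514) = (514/766)⁴ = (0.6710)⁴ = 0.2027.

0.203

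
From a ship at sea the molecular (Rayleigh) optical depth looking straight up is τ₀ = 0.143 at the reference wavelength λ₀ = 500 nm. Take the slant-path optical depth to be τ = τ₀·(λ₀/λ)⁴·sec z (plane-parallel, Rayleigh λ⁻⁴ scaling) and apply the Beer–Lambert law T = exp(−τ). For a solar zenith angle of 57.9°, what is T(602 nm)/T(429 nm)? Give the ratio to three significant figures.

1.45

Airmass: sec 57.9° = 1.8818.
τ(602 nm) = 0.143 × (500/602)⁴ × 1.8818 = 0.143 × 0.4759 × 1.8818 = 0.1281.
τ(429 nm) = 0.143 × (500/429)⁴ × 1.8818 = 0.143 × 1.8452 × 1.8818 = 0.4966.
T(602)/T(429) = exp(τ_B − τ_A) = exp(0.3685) = 1.4456.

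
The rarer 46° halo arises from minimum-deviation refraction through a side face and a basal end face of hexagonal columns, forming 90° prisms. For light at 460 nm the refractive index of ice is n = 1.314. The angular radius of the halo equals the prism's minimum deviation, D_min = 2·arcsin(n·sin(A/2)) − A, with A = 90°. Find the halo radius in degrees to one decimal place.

46.6°

n·sin(A/2) = 1.314 × sin 45° = 1.314 × 0.7071 = 0.9291.
D_min = 2·arcsin(0.9291) − 90° = 2 × 68.301° − 90° = 46.602°.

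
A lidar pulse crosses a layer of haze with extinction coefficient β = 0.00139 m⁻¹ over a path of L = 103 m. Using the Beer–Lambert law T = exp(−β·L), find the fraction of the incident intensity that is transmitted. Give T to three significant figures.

τ = β·L = 0.00139 × 103 = 0.1432.
T = exp(−0.1432) = 0.8666.

0.867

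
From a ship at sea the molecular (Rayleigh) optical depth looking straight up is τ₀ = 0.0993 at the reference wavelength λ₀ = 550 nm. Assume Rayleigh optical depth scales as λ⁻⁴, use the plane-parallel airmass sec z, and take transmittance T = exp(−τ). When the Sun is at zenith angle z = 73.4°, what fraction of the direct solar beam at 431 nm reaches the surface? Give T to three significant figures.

0.398

sec 73.4° = 3.5003.
τ = 0.0993 × (550/431)⁴ × 3.5003 = 0.0993 × 2.6518 × 3.5003 = 0.9217.
T = exp(−0.9217) = 0.3978.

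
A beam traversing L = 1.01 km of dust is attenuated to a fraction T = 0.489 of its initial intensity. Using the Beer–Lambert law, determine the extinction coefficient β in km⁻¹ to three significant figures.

0.708 km⁻¹

Beer–Lambert: T = exp(−βL) ⇒ β = −ln(T)/L = −ln(0.489)/1.01 = 0.7154/1.01 = 0.7083 km⁻¹.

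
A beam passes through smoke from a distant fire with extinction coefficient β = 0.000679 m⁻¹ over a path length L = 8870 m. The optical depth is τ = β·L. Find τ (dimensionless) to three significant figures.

6.02

τ = β·L = 0.000679 × 8870 = 6.0227.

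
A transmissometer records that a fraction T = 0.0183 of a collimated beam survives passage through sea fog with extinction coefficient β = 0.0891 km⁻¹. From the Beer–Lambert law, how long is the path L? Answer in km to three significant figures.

44.9 km

Beer–Lambert: T = exp(−βL) ⇒ L = −ln(T)/β = −ln(0.0183)/0.0891 = 4.0009/0.0891 = 44.9 km.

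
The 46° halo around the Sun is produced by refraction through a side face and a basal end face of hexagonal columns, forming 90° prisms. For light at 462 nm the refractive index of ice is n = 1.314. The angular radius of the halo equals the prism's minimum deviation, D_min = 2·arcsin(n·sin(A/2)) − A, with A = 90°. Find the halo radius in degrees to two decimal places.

46.60°

n·sin(A/2) = 1.314 × sin 45° = 1.314 × 0.7071 = 0.9291.
D_min = 2·arcsin(0.9291) − 90° = 2 × 68.301° − 90° = 46.602°.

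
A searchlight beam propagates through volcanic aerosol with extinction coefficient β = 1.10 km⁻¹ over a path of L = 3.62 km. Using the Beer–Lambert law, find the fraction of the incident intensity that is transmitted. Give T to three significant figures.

0.0186

τ = β·L = 1.10 × 3.62 = 3.9820.
T = exp(−3.9820) = 0.0186.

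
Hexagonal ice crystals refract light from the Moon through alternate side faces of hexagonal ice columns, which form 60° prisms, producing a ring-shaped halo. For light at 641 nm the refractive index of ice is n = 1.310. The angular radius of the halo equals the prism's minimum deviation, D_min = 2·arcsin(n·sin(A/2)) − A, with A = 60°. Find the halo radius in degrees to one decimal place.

n·sin(A/2) = 1.310 × sin 30° = 1.310 × 0.5000 = 0.6550.
D_min = 2·arcsin(0.6550) − 60° = 2 × 40.920° − 60° = 21.839°.

21.8°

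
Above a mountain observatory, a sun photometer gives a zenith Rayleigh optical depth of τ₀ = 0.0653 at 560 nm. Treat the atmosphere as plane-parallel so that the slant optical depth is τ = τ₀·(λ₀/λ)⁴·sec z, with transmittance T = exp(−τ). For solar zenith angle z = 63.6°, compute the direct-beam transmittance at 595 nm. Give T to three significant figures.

0.891

sec 63.6° = 2.2490.
τ = 0.0653 × (560/595)⁴ × 2.2490 = 0.0653 × 0.7847 × 2.2490 = 0.1152.
T = exp(−0.1152) = 0.8912.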